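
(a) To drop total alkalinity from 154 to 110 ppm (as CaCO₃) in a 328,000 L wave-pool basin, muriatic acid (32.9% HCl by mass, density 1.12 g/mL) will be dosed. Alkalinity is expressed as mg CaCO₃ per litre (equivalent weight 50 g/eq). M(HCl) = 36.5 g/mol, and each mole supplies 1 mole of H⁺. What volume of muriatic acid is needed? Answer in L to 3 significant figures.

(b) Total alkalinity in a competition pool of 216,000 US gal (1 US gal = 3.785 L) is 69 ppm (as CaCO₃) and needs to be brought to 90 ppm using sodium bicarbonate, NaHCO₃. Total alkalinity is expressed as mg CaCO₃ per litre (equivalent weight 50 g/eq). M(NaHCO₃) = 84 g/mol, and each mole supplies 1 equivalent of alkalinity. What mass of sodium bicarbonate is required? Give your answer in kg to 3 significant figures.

(a) 28.6 L; (b) 28.8 kg

(a) Alkalinity to neutralize: (154 − 110) = 44 mg/L as CaCO₃ × 328,000 L = 14,430 g as CaCO₃.
(a) Equivalents of H⁺ required: 14,430 ÷ 50 g/eq = 288.6 eq = 288.6 mol HCl.
(a) Mass of HCl: 288.6 × 36.5 = 10,540 g.
(a) Mass of 32.9% solution: 10,540 / 0.329 = 32,020 g.
(a) Volume: 32,020 g ÷ 1.12 g/mL = 28,590 mL.

(b) Volume: 216,000 US gal × 3.785 L/gal = 817,560 L.
(b) Alkalinity to add: (90 − 69) = 21 mg/L as CaCO₃ × 817,560 L = 17,170 g as CaCO₃.
(b) Equivalents: 17,170 g ÷ 50 g/eq = 343.4 eq.
(b) NaHCO₃ supplies 1 eq per mole → 343.4 mol.
(b) Mass: 343.4 mol × 84 g/mol = 28,840 g.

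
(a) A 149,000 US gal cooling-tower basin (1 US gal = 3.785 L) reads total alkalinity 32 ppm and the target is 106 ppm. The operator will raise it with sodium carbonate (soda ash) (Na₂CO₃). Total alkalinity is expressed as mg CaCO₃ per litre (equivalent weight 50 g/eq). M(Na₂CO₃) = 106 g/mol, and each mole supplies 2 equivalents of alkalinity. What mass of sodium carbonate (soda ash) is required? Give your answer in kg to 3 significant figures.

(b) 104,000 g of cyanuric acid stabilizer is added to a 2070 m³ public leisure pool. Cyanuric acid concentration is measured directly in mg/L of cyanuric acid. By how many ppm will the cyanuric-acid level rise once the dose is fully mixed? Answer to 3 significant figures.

(a) 44.2 kg; (b) 50.2 ppm

(a) Volume: 149,000 US gal × 3.785 L/gal = 563,965 L.
(a) Alkalinity to add: (106 − 32) = 74 mg/L as CaCO₃ × 563,965 L = 41,730 g as CaCO₃.
(a) Equivalents: 41,730 g ÷ 50 g/eq = 834.7 eq.
(a) Each mole of Na₂CO₃ supplies 2 eq, so 834.7 / 2 = 417.3 mol.
(a) Mass: 417.3 mol × 106 g/mol = 44,240 g.

(b) Volume: 2070 m³ = 2,070,000 L.
(b) Rise: 104,000 g / 2,070,000 L × 1000 = 50.24 mg/L.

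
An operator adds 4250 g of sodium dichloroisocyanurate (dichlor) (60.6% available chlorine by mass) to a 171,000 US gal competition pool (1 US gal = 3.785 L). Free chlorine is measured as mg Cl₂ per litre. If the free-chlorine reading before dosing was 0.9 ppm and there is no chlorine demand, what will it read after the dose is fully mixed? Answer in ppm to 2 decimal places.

Volume: 171,000 US gal × 3.785 L/gal = 647,235 L.
Available chlorine delivered: 4250 g × 0.606 = 2576 g as Cl₂.
Concentration rise: 2576 g / 647,235 L = 3.979 mg/L = 3.98 ppm.
Final FC: 0.9 + 3.98 = 4.88 ppm.

4.88 ppm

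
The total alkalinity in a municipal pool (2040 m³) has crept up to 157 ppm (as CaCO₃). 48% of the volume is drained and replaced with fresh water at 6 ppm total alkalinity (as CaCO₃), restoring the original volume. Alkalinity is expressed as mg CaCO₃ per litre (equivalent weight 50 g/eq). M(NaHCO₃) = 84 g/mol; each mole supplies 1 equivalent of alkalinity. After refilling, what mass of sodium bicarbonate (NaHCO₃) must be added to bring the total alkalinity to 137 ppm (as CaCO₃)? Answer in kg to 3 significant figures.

180 kg

Volume: 2040 m³ = 2,040,000 L.
After draining 48% and refilling: 157 × 0.52 + 6 × 0.48 = 84.52 ppm.
Deficit to target: 137 − 84.52 = 52.48 mg/L.
As CaCO₃: 52.48 mg/L × 2,040,000 L = 107,100 g; ÷ 50 g/eq ÷ 1 = 2141 mol NaHCO₃.
Mass: 2141 × 84 = 179,900 g.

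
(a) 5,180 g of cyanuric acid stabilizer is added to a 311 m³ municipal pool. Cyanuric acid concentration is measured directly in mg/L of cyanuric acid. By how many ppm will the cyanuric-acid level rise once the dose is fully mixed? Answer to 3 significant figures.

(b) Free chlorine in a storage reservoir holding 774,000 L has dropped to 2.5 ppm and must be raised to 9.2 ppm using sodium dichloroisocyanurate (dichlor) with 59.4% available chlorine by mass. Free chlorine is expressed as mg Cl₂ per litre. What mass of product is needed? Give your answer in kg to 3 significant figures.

(a) Volume: 311 m³ = 311,000 L.
(a) Rise: 5,180 g / 311,000 L × 1000 = 16.66 mg/L.

(b) Chlorine deficit: 9.2 − 2.5 = 6.7 ppm = 6.7 mg/L as Cl₂.
(b) Cl₂ equivalent needed: 6.7 mg/L × 774,000 L = 5,186,000 mg = 5186 g.
(b) Product at 59.4% available chlorine: 5186 / 0.594 = 8730 g.

(a) 16.7 ppm; (b) 8.73 kg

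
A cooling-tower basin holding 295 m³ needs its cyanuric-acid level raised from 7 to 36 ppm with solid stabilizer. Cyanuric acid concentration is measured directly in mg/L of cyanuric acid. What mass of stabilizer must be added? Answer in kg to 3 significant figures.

Volume: 295 m³ = 295,000 L.
CYA to add: (36 − 7) = 29 mg/L × 295,000 L = 8555 g cyanuric acid.

8.55 kg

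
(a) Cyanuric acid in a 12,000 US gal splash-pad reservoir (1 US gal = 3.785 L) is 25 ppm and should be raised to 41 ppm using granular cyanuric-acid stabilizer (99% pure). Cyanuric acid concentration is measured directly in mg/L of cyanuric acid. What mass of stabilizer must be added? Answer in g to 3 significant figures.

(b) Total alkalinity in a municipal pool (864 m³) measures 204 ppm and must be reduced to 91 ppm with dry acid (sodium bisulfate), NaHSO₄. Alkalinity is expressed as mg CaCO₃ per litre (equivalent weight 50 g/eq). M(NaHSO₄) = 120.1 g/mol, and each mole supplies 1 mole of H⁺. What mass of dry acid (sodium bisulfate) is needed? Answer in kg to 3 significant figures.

(a) Volume: 12,000 US gal × 3.785 L/gal = 45,420 L.
(a) CYA to add: (41 − 25) = 16 mg/L × 45,420 L = 726.7 g cyanuric acid.
(a) At 99% purity: 726.7 / 0.99 = 734.1 g product.

(b) Volume: 864 m³ = 864,000 L.
(b) Alkalinity to neutralize: (204 − 91) = 113 mg/L as CaCO₃ × 864,000 L = 97,630 g as CaCO₃.
(b) Equivalents of H⁺ required: 97,630 ÷ 50 g/eq = 1953 eq = 1953 mol NaHSO₄.
(b) Mass of NaHSO₄: 1953 × 120.1 = 234,500 g.

(a) 734 g; (b) 235 kg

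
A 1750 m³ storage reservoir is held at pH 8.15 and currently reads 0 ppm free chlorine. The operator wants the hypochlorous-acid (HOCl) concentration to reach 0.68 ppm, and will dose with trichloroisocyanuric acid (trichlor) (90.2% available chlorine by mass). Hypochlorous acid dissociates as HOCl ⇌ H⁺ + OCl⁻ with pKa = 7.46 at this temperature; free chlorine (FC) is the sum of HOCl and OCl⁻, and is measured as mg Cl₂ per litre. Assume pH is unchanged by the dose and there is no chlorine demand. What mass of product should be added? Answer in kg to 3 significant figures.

7.78 kg

Volume: 1750 m³ = 1,750,000 L.
[OCl⁻]/[HOCl] = 10^(pH − pKa) = 10^(8.15 − 7.46) = 4.898; fraction as HOCl = 1/(1 + 4.898) = 0.1696.
Free chlorine required for 0.68 ppm HOCl: 0.68 / 0.1696 = 4.01 ppm.
FC to add: 4.01 − 0 = 4.01 mg/L as Cl₂.
Cl₂ equivalent: 4.01 mg/L × 1,750,000 L = 7018 g.
Product at 90.2% available Cl: 7018 / 0.902 = 7781 g.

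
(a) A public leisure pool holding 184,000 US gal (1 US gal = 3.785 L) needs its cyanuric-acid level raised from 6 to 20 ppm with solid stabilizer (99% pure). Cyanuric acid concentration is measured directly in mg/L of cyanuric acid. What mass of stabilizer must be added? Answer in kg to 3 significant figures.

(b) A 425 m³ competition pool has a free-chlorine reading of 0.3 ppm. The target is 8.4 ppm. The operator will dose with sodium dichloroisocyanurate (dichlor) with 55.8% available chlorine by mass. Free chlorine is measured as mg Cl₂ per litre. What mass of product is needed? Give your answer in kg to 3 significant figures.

(a) Volume: 184,000 US gal × 3.785 L/gal = 696,440 L.
(a) CYA to add: (20 − 6) = 14 mg/L × 696,440 L = 9750 g cyanuric acid.
(a) At 99% purity: 9750 / 0.99 = 9849 g product.

(b) Volume: 425 m³ = 425,000 L.
(b) Chlorine deficit: 8.4 − 0.3 = 8.1 ppm = 8.1 mg/L as Cl₂.
(b) Cl₂ equivalent needed: 8.1 mg/L × 425,000 L = 3,442,000 mg = 3442 g.
(b) Product at 55.8% available chlorine: 3442 / 0.558 = 6169 g.

(a) 9.85 kg; (b) 6.17 kg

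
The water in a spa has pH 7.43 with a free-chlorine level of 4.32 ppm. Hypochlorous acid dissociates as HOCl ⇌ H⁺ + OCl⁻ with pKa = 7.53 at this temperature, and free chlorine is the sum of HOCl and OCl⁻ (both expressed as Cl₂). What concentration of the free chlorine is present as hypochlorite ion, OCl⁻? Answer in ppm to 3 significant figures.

[OCl⁻]/[HOCl] = 10^(pH − pKa) = 10^(7.43 − 7.53) = 10^-0.10 = 0.7943.
Fraction as HOCl = 1 / (1 + 0.7943) = 0.5573.
OCl⁻ = (1 − 0.5573) × 4.32 ppm = 1.912 ppm.

1.91 ppm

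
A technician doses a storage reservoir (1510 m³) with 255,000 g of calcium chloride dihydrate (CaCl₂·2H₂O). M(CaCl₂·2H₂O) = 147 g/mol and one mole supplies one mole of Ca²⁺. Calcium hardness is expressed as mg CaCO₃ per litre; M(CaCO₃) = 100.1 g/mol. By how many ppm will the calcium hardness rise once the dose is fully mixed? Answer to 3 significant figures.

Volume: 1510 m³ = 1,510,000 L.
Moles of Ca²⁺: 255,000 g ÷ 147 g/mol = 1735 mol.
As CaCO₃: 1735 mol × 100.1 g/mol = 173,600 g.
Rise: 173,600 g / 1,510,000 L × 1000 = 115 mg/L.

115 ppm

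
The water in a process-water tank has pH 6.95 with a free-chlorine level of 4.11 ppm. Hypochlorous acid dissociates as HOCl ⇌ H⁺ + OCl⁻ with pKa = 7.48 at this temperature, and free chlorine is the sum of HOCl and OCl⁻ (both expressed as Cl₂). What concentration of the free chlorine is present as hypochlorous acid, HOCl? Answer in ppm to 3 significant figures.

[OCl⁻]/[HOCl] = 10^(pH − pKa) = 10^(6.95 − 7.48) = 10^-0.53 = 0.2951.
Fraction as HOCl = 1 / (1 + 0.2951) = 0.7721.
HOCl = 0.7721 × 4.11 ppm = 3.173 ppm.

3.17 ppm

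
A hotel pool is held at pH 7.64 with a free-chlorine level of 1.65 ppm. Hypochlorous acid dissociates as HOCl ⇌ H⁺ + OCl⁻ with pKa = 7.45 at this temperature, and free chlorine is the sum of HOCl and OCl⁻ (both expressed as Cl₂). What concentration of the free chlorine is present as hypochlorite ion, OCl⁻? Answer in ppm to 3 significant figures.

1.00 ppm

[OCl⁻]/[HOCl] = 10^(pH − pKa) = 10^(7.64 − 7.45) = 10^0.19 = 1.549.
Fraction as HOCl = 1 / (1 + 1.549) = 0.3923.
OCl⁻ = (1 − 0.3923) × 1.65 ppm = 1.003 ppm.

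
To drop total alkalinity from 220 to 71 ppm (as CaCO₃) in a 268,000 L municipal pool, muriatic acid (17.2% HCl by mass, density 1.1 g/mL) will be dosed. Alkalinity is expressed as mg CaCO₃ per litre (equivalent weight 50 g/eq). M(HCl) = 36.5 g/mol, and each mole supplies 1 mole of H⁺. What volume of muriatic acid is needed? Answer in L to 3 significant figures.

154 L

Alkalinity to neutralize: (220 − 71) = 149 mg/L as CaCO₃ × 268,000 L = 39,930 g as CaCO₃.
Equivalents of H⁺ required: 39,930 ÷ 50 g/eq = 798.6 eq = 798.6 mol HCl.
Mass of HCl: 798.6 × 36.5 = 29,150 g.
Mass of 17.2% solution: 29,150 / 0.172 = 169,500 g.
Volume: 169,500 g ÷ 1.1 g/mL = 154,100 mL.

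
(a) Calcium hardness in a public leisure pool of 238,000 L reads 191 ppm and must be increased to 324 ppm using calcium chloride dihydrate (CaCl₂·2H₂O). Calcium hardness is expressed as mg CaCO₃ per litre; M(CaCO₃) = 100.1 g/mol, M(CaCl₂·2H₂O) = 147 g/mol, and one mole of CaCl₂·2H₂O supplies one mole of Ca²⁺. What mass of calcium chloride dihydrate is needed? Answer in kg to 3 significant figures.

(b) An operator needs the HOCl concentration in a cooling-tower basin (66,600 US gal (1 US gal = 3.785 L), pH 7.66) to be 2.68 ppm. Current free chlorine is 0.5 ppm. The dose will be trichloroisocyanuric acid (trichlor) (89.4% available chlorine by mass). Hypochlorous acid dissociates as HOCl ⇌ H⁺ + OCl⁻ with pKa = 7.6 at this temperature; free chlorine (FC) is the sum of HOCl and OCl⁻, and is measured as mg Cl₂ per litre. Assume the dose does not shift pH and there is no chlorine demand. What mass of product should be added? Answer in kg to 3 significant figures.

(a) 46.5 kg; (b) 1.48 kg

(a) Hardness to add: (324 − 191) = 133 mg/L as CaCO₃ × 238,000 L = 31,650 g as CaCO₃.
(a) Moles of Ca²⁺ (1 mol Ca²⁺ ≡ 1 mol CaCO₃): 31,650 / 100.1 g/mol = 316.2 mol.
(a) Mass of CaCl₂·2H₂O: 316.2 × 147 = 46,480 g.

(b) Volume: 66,600 US gal × 3.785 L/gal = 252,081 L.
(b) [OCl⁻]/[HOCl] = 10^(pH − pKa) = 10^(7.66 − 7.6) = 1.148; fraction as HOCl = 1/(1 + 1.148) = 0.4655.
(b) Free chlorine required for 2.68 ppm HOCl: 2.68 / 0.4655 = 5.757 ppm.
(b) FC to add: 5.757 − 0.5 = 5.257 mg/L as Cl₂.
(b) Cl₂ equivalent: 5.257 mg/L × 252,081 L = 1325 g.
(b) Product at 89.4% available Cl: 1325 / 0.894 = 1482 g.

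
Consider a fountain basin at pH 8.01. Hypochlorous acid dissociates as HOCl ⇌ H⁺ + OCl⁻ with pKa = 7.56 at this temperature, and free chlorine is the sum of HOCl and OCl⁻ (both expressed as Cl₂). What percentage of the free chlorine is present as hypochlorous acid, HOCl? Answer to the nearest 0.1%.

[OCl⁻]/[HOCl] = 10^(pH − pKa) = 10^(8.01 − 7.56) = 10^0.45 = 2.818.
Fraction as HOCl = 1 / (1 + 2.818) = 0.2619.

26.2%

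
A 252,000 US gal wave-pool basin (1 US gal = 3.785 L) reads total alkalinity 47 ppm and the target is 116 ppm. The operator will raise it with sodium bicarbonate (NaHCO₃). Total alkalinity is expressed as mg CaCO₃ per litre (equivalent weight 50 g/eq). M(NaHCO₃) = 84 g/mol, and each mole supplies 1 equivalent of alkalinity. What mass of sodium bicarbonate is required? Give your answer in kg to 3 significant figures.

Volume: 252,000 US gal × 3.785 L/gal = 953,820 L.
Alkalinity to add: (116 − 47) = 69 mg/L as CaCO₃ × 953,820 L = 65,810 g as CaCO₃.
Equivalents: 65,810 g ÷ 50 g/eq = 1316 eq.
NaHCO₃ supplies 1 eq per mole → 1316 mol.
Mass: 1316 mol × 84 g/mol = 110,600 g.

111 kg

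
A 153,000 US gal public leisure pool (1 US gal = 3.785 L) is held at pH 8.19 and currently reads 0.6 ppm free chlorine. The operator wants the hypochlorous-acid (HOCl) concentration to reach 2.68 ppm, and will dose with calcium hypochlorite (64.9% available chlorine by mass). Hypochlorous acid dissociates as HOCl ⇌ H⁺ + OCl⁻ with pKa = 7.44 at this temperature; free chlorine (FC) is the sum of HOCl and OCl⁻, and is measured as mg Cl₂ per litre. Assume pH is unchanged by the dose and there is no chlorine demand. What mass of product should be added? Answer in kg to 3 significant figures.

15.3 kg

Volume: 153,000 US gal × 3.785 L/gal = 579,105 L.
[OCl⁻]/[HOCl] = 10^(pH − pKa) = 10^(8.19 − 7.44) = 5.623; fraction as HOCl = 1/(1 + 5.623) = 0.151.
Free chlorine required for 2.68 ppm HOCl: 2.68 / 0.151 = 17.75 ppm.
FC to add: 17.75 − 0.6 = 17.15 mg/L as Cl₂.
Cl₂ equivalent: 17.15 mg/L × 579,105 L = 9932 g.
Product at 64.9% available Cl: 9932 / 0.649 = 15,300 g.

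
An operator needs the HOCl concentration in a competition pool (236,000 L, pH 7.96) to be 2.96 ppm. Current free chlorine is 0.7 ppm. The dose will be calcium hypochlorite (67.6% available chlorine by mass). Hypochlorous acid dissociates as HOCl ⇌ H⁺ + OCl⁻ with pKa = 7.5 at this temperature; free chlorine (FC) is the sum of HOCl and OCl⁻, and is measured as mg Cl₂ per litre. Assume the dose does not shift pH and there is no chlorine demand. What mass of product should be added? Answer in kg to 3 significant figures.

3.77 kg

[OCl⁻]/[HOCl] = 10^(pH − pKa) = 10^(7.96 − 7.5) = 2.884; fraction as HOCl = 1/(1 + 2.884) = 0.2575.
Free chlorine required for 2.96 ppm HOCl: 2.96 / 0.2575 = 11.5 ppm.
FC to add: 11.5 − 0.7 = 10.8 mg/L as Cl₂.
Cl₂ equivalent: 10.8 mg/L × 236,000 L = 2548 g.
Product at 67.6% available Cl: 2548 / 0.676 = 3769 g.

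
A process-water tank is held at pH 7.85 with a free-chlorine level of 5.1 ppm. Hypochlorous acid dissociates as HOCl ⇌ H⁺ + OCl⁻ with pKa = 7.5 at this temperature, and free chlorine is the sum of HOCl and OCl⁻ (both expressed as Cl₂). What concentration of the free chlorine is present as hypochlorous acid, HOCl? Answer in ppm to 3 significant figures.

[OCl⁻]/[HOCl] = 10^(pH − pKa) = 10^(7.85 − 7.5) = 10^0.35 = 2.239.
Fraction as HOCl = 1 / (1 + 2.239) = 0.3088.
HOCl = 0.3088 × 5.1 ppm = 1.575 ppm.

1.57 ppm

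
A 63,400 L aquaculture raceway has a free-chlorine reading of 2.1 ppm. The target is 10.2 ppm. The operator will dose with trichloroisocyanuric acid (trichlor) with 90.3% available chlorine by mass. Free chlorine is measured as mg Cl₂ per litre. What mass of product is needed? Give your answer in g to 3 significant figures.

Chlorine deficit: 10.2 − 2.1 = 8.1 ppm = 8.1 mg/L as Cl₂.
Cl₂ equivalent needed: 8.1 mg/L × 63,400 L = 513,500 mg = 513.5 g.
Product at 90.3% available chlorine: 513.5 / 0.903 = 568.7 g.

569 g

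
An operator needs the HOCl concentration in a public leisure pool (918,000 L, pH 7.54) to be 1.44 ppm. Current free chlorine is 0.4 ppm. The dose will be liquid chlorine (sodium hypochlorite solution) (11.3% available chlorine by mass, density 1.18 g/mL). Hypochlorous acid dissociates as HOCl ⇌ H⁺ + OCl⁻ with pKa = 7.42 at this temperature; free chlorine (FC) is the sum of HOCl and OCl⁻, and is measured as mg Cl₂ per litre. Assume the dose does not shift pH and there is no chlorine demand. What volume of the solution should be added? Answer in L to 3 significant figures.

[OCl⁻]/[HOCl] = 10^(pH − pKa) = 10^(7.54 − 7.42) = 1.318; fraction as HOCl = 1/(1 + 1.318) = 0.4314.
Free chlorine required for 1.44 ppm HOCl: 1.44 / 0.4314 = 3.338 ppm.
FC to add: 3.338 − 0.4 = 2.938 mg/L as Cl₂.
Cl₂ equivalent: 2.938 mg/L × 918,000 L = 2697 g.
Product at 11.3% available Cl: 2697 / 0.113 = 23,870 g.
Volume: 23,870 g ÷ 1.18 g/mL = 20,230 mL.

20.2 L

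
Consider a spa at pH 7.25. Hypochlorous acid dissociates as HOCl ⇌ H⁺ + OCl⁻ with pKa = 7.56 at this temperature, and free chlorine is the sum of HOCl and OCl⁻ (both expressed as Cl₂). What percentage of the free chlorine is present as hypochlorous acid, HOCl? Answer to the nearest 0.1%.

[OCl⁻]/[HOCl] = 10^(pH − pKa) = 10^(7.25 − 7.56) = 10^-0.31 = 0.4898.
Fraction as HOCl = 1 / (1 + 0.4898) = 0.6712.

67.1%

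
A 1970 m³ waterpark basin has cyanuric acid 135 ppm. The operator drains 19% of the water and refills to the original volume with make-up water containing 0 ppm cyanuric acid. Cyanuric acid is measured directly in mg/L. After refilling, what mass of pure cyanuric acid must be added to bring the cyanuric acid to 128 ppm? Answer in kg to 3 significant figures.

36.7 kg

Volume: 1970 m³ = 1,970,000 L.
After draining 19% and refilling: 135 × 0.81 + 0 × 0.19 = 109.35 ppm.
Deficit to target: 128 − 109.35 = 18.65 mg/L.
Mass: 18.65 mg/L × 1,970,000 L = 36,740 g cyanuric acid.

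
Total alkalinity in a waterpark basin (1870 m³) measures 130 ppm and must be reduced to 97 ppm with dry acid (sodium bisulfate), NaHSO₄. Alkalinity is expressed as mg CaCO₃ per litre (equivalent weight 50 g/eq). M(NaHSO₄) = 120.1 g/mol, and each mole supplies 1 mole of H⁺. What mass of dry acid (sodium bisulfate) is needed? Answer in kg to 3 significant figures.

148 kg

Volume: 1870 m³ = 1,870,000 L.
Alkalinity to neutralize: (130 − 97) = 33 mg/L as CaCO₃ × 1,870,000 L = 61,710 g as CaCO₃.
Equivalents of H⁺ required: 61,710 ÷ 50 g/eq = 1234 eq = 1234 mol NaHSO₄.
Mass of NaHSO₄: 1234 × 120.1 = 148,200 g.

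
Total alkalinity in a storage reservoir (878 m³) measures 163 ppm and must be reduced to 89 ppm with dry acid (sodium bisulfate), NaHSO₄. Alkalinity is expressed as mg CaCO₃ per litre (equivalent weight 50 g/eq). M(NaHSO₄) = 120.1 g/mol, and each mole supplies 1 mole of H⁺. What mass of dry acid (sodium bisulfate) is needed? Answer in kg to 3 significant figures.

Volume: 878 m³ = 878,000 L.
Alkalinity to neutralize: (163 − 89) = 74 mg/L as CaCO₃ × 878,000 L = 64,970 g as CaCO₃.
Equivalents of H⁺ required: 64,970 ÷ 50 g/eq = 1299 eq = 1299 mol NaHSO₄.
Mass of NaHSO₄: 1299 × 120.1 = 156,100 g.

156 kg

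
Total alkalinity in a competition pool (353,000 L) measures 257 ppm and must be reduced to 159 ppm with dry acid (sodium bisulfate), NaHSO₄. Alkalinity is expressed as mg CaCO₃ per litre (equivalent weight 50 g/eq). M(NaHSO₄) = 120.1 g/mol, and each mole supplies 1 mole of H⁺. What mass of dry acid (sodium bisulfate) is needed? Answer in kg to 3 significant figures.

83.1 kg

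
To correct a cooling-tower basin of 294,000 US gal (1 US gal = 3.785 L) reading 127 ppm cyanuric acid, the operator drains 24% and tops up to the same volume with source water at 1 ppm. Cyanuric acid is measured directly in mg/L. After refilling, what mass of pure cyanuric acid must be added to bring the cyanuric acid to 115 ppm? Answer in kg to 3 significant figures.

Volume: 294,000 US gal × 3.785 L/gal = 1,112,790 L.
After draining 24% and refilling: 127 × 0.76 + 1 × 0.24 = 96.76 ppm.
Deficit to target: 115 − 96.76 = 18.24 mg/L.
Mass: 18.24 mg/L × 1,112,790 L = 20,300 g cyanuric acid.

20.3 kg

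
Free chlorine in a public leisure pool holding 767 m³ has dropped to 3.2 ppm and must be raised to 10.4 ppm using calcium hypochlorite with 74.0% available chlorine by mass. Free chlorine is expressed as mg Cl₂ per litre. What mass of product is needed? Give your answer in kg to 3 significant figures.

Volume: 767 m³ = 767,000 L.
Chlorine deficit: 10.4 − 3.2 = 7.2 ppm = 7.2 mg/L as Cl₂.
Cl₂ equivalent needed: 7.2 mg/L × 767,000 L = 5,522,000 mg = 5522 g.
Product at 74.0% available chlorine: 5522 / 0.74 = 7463 g.

7.46 kg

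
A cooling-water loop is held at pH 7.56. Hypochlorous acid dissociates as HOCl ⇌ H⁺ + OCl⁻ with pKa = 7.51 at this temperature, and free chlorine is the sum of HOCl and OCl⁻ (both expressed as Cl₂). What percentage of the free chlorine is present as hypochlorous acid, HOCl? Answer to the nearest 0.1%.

47.1%

[OCl⁻]/[HOCl] = 10^(pH − pKa) = 10^(7.56 − 7.51) = 10^0.05 = 1.122.
Fraction as HOCl = 1 / (1 + 1.122) = 0.4712.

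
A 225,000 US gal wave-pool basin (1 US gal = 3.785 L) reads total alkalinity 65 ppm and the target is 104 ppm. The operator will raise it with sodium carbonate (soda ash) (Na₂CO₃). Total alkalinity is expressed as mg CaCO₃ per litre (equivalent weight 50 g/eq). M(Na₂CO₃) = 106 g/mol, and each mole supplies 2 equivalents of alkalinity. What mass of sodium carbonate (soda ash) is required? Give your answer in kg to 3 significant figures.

Volume: 225,000 US gal × 3.785 L/gal = 851,625 L.
Alkalinity to add: (104 − 65) = 39 mg/L as CaCO₃ × 851,625 L = 33,210 g as CaCO₃.
Equivalents: 33,210 g ÷ 50 g/eq = 664.3 eq.
Each mole of Na₂CO₃ supplies 2 eq, so 664.3 / 2 = 332.1 mol.
Mass: 332.1 mol × 106 g/mol = 35,210 g.

35.2 kg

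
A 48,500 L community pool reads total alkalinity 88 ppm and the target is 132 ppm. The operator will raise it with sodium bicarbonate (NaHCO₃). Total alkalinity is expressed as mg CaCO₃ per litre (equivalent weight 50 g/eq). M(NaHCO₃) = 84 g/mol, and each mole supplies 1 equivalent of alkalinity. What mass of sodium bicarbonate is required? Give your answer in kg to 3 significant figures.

3.59 kg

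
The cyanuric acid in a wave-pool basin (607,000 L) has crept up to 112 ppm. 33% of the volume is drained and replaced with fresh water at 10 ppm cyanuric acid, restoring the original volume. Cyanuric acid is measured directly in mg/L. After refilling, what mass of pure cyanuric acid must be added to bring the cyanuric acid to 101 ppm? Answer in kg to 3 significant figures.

After draining 33% and refilling: 112 × 0.67 + 10 × 0.33 = 78.34 ppm.
Deficit to target: 101 − 78.34 = 22.66 mg/L.
Mass: 22.66 mg/L × 607,000 L = 13,750 g cyanuric acid.

13.8 kg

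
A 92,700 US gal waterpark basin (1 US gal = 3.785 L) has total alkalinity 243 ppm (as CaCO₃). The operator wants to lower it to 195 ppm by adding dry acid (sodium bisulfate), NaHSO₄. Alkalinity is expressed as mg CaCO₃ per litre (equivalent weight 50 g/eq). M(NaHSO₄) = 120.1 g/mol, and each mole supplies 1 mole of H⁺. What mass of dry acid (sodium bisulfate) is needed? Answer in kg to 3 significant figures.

40.5 kg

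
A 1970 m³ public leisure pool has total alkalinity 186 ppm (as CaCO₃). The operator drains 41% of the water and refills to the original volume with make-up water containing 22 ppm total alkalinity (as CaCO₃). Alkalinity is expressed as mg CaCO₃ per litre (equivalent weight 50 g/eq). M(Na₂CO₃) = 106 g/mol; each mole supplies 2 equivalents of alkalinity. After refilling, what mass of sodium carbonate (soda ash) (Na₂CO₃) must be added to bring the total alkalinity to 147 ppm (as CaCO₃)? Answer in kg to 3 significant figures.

59.0 kg

Volume: 1970 m³ = 1,970,000 L.
After draining 41% and refilling: 186 × 0.59 + 22 × 0.41 = 118.76 ppm.
Deficit to target: 147 − 118.76 = 28.24 mg/L.
As CaCO₃: 28.24 mg/L × 1,970,000 L = 55,630 g; ÷ 50 g/eq ÷ 2 = 556.3 mol Na₂CO₃.
Mass: 556.3 × 106 = 58,970 g.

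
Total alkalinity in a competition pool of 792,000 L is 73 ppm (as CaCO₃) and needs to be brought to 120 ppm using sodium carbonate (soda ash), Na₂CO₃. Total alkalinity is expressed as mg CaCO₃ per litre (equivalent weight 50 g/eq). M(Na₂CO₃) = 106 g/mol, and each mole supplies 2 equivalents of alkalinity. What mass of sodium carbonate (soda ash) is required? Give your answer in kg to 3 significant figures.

39.5 kg

Alkalinity to add: (120 − 73) = 47 mg/L as CaCO₃ × 792,000 L = 37,220 g as CaCO₃.
Equivalents: 37,220 g ÷ 50 g/eq = 744.5 eq.
Each mole of Na₂CO₃ supplies 2 eq, so 744.5 / 2 = 372.2 mol.
Mass: 372.2 mol × 106 g/mol = 39,460 g.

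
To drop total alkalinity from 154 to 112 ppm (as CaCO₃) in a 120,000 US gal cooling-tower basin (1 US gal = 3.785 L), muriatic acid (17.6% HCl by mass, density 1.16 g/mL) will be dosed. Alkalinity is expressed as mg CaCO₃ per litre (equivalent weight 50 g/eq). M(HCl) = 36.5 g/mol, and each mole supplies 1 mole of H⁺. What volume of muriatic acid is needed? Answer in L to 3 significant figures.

68.2 L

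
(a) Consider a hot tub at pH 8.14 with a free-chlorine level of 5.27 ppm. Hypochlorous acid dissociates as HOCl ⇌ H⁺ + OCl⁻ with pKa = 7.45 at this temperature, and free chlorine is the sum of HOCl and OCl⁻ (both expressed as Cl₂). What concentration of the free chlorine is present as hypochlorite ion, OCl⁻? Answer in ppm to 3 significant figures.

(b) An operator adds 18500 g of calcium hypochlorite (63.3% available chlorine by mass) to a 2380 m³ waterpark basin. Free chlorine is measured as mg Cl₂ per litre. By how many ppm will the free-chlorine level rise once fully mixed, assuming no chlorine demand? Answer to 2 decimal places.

(a) 4.38 ppm; (b) 4.92 ppm

(a) [OCl⁻]/[HOCl] = 10^(pH − pKa) = 10^(8.14 − 7.45) = 10^0.69 = 4.898.
(a) Fraction as HOCl = 1 / (1 + 4.898) = 0.1696.
(a) OCl⁻ = (1 − 0.1696) × 5.27 ppm = 4.376 ppm.

(b) Volume: 2380 m³ = 2,380,000 L.
(b) Available chlorine delivered: 18,500 g × 0.633 = 11,710 g as Cl₂.
(b) Concentration rise: 11,710 g / 2,380,000 L = 4.92 mg/L = 4.92 ppm.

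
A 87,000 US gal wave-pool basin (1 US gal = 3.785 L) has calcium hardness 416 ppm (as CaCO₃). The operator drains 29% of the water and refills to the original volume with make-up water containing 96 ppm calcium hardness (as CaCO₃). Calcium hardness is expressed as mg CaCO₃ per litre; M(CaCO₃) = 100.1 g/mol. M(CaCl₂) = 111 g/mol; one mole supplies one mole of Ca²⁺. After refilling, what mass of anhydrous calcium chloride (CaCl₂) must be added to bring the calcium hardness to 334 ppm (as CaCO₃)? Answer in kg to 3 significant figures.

3.94 kg

Volume: 87,000 US gal × 3.785 L/gal = 329,295 L.
After draining 29% and refilling: 416 × 0.71 + 96 × 0.29 = 323.2 ppm.
Deficit to target: 334 − 323.2 = 10.8 mg/L.
As CaCO₃: 10.8 mg/L × 329,295 L = 3556 g; ÷ 100.1 = 35.53 mol Ca²⁺.
Mass: 35.53 × 111 = 3944 g.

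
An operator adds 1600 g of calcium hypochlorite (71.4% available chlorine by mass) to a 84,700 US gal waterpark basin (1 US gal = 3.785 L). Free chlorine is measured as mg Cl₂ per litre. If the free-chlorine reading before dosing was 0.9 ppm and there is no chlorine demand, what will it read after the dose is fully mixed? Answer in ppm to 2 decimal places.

4.46 ppm

Volume: 84,700 US gal × 3.785 L/gal = 320,590 L.
Available chlorine delivered: 1600 g × 0.714 = 1142 g as Cl₂.
Concentration rise: 1142 g / 320,590 L = 3.563 mg/L = 3.56 ppm.
Final FC: 0.9 + 3.56 = 4.46 ppm.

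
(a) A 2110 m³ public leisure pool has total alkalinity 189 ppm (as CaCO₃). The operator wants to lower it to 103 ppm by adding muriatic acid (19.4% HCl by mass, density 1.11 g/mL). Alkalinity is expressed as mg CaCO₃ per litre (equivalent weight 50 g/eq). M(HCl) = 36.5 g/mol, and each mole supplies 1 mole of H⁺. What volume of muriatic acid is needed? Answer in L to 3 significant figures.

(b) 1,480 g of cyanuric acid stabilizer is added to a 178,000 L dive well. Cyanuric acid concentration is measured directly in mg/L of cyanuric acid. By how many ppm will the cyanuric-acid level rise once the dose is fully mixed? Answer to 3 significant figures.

(a) 615 L; (b) 8.31 ppm

(a) Volume: 2110 m³ = 2,110,000 L.
(a) Alkalinity to neutralize: (189 − 103) = 86 mg/L as CaCO₃ × 2,110,000 L = 181,500 g as CaCO₃.
(a) Equivalents of H⁺ required: 181,500 ÷ 50 g/eq = 3629 eq = 3629 mol HCl.
(a) Mass of HCl: 3629 × 36.5 = 132,500 g.
(a) Mass of 19.4% solution: 132,500 / 0.194 = 682,800 g.
(a) Volume: 682,800 g ÷ 1.11 g/mL = 615,100 mL.

(b) Rise: 1,480 g / 178,000 L × 1000 = 8.315 mg/L.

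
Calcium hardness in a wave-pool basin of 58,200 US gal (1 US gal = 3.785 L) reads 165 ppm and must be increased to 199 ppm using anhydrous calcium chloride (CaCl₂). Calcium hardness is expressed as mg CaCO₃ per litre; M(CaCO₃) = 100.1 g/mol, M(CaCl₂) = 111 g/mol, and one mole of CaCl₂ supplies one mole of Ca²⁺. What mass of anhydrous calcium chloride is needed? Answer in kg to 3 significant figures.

Volume: 58,200 US gal × 3.785 L/gal = 220,287 L.
Hardness to add: (199 − 165) = 34 mg/L as CaCO₃ × 220,287 L = 7490 g as CaCO₃.
Moles of Ca²⁺ (1 mol Ca²⁺ ≡ 1 mol CaCO₃): 7490 / 100.1 g/mol = 74.82 mol.
Mass of CaCl₂: 74.82 × 111 = 8305 g.

8.31 kg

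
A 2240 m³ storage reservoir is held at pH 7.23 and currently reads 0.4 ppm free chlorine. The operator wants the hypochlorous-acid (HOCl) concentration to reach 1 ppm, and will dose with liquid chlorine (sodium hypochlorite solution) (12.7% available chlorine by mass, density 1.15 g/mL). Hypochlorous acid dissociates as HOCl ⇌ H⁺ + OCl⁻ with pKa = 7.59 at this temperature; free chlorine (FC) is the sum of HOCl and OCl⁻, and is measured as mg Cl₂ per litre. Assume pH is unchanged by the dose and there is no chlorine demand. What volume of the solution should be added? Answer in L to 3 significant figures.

15.9 L

Volume: 2240 m³ = 2,240,000 L.
[OCl⁻]/[HOCl] = 10^(pH − pKa) = 10^(7.23 − 7.59) = 0.4365; fraction as HOCl = 1/(1 + 0.4365) = 0.6961.
Free chlorine required for 1 ppm HOCl: 1 / 0.6961 = 1.437 ppm.
FC to add: 1.437 − 0.4 = 1.037 mg/L as Cl₂.
Cl₂ equivalent: 1.037 mg/L × 2,240,000 L = 2322 g.
Product at 12.7% available Cl: 2322 / 0.127 = 18,280 g.
Volume: 18,280 g ÷ 1.15 g/mL = 15,900 mL.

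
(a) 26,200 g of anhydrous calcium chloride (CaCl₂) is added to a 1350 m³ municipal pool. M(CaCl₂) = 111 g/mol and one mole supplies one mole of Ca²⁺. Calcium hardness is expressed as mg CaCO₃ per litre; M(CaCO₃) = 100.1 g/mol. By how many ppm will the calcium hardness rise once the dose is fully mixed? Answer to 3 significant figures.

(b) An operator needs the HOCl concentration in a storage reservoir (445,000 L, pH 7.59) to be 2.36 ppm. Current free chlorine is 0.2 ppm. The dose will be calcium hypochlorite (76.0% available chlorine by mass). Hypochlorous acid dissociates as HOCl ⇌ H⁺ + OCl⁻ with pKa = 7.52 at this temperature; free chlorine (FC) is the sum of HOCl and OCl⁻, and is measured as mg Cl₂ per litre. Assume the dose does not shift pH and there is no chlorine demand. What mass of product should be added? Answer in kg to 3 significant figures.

(a) Volume: 1350 m³ = 1,350,000 L.
(a) Moles of Ca²⁺: 26,200 g ÷ 111 g/mol = 236 mol.
(a) As CaCO₃: 236 mol × 100.1 g/mol = 23,630 g.
(a) Rise: 23,630 g / 1,350,000 L × 1000 = 17.5 mg/L.

(b) [OCl⁻]/[HOCl] = 10^(pH − pKa) = 10^(7.59 − 7.52) = 1.175; fraction as HOCl = 1/(1 + 1.175) = 0.4598.
(b) Free chlorine required for 2.36 ppm HOCl: 2.36 / 0.4598 = 5.133 ppm.
(b) FC to add: 5.133 − 0.2 = 4.933 mg/L as Cl₂.
(b) Cl₂ equivalent: 4.933 mg/L × 445,000 L = 2195 g.
(b) Product at 76.0% available Cl: 2195 / 0.76 = 2888 g.

(a) 17.5 ppm; (b) 2.89 kg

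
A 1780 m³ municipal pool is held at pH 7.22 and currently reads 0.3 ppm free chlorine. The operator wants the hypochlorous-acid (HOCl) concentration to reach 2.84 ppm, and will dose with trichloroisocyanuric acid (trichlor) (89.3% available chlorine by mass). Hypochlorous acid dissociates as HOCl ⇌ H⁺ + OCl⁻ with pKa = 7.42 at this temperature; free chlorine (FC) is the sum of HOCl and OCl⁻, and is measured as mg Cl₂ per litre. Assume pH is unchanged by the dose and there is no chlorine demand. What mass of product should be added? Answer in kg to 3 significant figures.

Volume: 1780 m³ = 1,780,000 L.
[OCl⁻]/[HOCl] = 10^(pH − pKa) = 10^(7.22 − 7.42) = 0.631; fraction as HOCl = 1/(1 + 0.631) = 0.6131.
Free chlorine required for 2.84 ppm HOCl: 2.84 / 0.6131 = 4.632 ppm.
FC to add: 4.632 − 0.3 = 4.332 mg/L as Cl₂.
Cl₂ equivalent: 4.332 mg/L × 1,780,000 L = 7711 g.
Product at 89.3% available Cl: 7711 / 0.893 = 8635 g.

8.63 kg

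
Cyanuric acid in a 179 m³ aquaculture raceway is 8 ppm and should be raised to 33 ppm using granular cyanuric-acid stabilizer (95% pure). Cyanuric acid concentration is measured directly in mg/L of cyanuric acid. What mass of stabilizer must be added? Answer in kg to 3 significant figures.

4.71 kg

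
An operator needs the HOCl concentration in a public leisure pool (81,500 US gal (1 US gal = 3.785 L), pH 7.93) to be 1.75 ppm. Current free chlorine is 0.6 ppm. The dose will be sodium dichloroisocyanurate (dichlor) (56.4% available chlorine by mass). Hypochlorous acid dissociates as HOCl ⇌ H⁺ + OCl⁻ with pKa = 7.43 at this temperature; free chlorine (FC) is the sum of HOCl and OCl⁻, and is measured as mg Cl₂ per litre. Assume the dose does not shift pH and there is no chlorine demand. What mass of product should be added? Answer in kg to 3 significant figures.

3.66 kg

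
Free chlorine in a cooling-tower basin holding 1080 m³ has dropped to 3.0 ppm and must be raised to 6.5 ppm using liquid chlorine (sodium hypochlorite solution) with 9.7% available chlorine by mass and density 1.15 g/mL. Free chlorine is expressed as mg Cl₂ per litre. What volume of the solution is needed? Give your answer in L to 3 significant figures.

Volume: 1080 m³ = 1,080,000 L.
Chlorine deficit: 6.5 − 3.0 = 3.5 ppm = 3.5 mg/L as Cl₂.
Cl₂ equivalent needed: 3.5 mg/L × 1,080,000 L = 3,780,000 mg = 3780 g.
Product at 9.7% available chlorine: 3780 / 0.097 = 38,970 g.
Volume at density 1.15 g/mL: 38,970 g ÷ 1.15 g/mL = 33,890 mL.

33.9 L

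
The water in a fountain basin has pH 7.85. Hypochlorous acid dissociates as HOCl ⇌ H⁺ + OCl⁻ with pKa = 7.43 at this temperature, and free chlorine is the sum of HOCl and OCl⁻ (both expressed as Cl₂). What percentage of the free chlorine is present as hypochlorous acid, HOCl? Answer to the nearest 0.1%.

27.5%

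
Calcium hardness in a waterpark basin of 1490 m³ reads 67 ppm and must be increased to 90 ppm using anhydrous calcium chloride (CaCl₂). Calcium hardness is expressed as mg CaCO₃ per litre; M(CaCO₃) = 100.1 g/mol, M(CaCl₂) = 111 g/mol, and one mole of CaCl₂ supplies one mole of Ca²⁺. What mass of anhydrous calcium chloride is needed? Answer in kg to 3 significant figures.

Volume: 1490 m³ = 1,490,000 L.
Hardness to add: (90 − 67) = 23 mg/L as CaCO₃ × 1,490,000 L = 34,270 g as CaCO₃.
Moles of Ca²⁺ (1 mol Ca²⁺ ≡ 1 mol CaCO₃): 34,270 / 100.1 g/mol = 342.4 mol.
Mass of CaCl₂: 342.4 × 111 = 38,000 g.

38.0 kg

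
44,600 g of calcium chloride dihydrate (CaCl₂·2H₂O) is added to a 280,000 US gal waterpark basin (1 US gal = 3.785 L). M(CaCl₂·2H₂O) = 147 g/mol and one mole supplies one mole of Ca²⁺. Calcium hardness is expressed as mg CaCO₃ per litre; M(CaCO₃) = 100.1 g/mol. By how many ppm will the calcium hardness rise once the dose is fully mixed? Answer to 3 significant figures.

28.7 ppm

Volume: 280,000 US gal × 3.785 L/gal = 1,059,800 L.
Moles of Ca²⁺: 44,600 g ÷ 147 g/mol = 303.4 mol.
As CaCO₃: 303.4 mol × 100.1 g/mol = 30,370 g.
Rise: 30,370 g / 1,059,800 L × 1000 = 28.66 mg/L.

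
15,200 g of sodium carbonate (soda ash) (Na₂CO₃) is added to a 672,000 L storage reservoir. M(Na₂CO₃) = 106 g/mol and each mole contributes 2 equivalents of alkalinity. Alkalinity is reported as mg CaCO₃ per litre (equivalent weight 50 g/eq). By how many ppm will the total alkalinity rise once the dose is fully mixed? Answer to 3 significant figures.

21.3 ppm

Moles of Na₂CO₃: 15,200 g ÷ 106 g/mol = 143.4 mol → 286.8 eq of alkalinity.
As CaCO₃: 286.8 eq × 50 g/eq = 14,340 g.
Rise: 14,340 g / 672,000 L × 1000 = 21.34 mg/L.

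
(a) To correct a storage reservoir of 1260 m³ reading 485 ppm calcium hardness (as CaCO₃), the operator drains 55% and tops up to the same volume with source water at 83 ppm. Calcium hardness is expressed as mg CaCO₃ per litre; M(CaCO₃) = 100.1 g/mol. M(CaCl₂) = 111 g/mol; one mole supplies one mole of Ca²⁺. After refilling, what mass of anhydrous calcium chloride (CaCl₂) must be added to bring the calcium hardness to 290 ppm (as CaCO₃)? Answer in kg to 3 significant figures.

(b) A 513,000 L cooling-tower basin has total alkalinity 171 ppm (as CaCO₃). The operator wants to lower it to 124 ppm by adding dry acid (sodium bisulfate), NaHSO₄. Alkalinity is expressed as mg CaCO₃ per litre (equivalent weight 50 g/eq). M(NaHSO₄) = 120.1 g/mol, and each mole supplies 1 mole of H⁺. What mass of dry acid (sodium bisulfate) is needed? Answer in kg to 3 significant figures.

(a) 36.5 kg; (b) 57.9 kg

(a) Volume: 1260 m³ = 1,260,000 L.
(a) After draining 55% and refilling: 485 × 0.45 + 83 × 0.55 = 263.9 ppm.
(a) Deficit to target: 290 − 263.9 = 26.1 mg/L.
(a) As CaCO₃: 26.1 mg/L × 1,260,000 L = 32,890 g; ÷ 100.1 = 328.5 mol Ca²⁺.
(a) Mass: 328.5 × 111 = 36,470 g.

(b) Alkalinity to neutralize: (171 − 124) = 47 mg/L as CaCO₃ × 513,000 L = 24,110 g as CaCO₃.
(b) Equivalents of H⁺ required: 24,110 ÷ 50 g/eq = 482.2 eq = 482.2 mol NaHSO₄.
(b) Mass of NaHSO₄: 482.2 × 120.1 = 57,910 g.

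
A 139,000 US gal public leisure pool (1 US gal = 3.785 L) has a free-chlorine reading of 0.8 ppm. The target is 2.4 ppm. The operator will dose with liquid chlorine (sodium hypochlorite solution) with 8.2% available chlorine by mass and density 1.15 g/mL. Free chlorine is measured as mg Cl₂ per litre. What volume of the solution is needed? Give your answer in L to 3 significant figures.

8.93 L

Volume: 139,000 US gal × 3.785 L/gal = 526,115 L.
Chlorine deficit: 2.4 − 0.8 = 1.6 ppm = 1.6 mg/L as Cl₂.
Cl₂ equivalent needed: 1.6 mg/L × 526,115 L = 841,800 mg = 841.8 g.
Product at 8.2% available chlorine: 841.8 / 0.082 = 10,270 g.
Volume at density 1.15 g/mL: 10,270 g ÷ 1.15 g/mL = 8927 mL.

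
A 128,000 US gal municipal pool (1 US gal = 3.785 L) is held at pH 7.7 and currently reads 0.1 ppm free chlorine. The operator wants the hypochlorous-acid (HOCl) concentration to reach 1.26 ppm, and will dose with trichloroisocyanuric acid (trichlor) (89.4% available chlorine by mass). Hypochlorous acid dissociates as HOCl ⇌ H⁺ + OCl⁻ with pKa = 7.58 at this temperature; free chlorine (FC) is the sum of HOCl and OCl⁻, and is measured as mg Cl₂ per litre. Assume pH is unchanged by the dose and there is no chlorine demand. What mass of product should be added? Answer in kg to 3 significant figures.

Volume: 128,000 US gal × 3.785 L/gal = 484,480 L.
[OCl⁻]/[HOCl] = 10^(pH − pKa) = 10^(7.7 − 7.58) = 1.318; fraction as HOCl = 1/(1 + 1.318) = 0.4314.
Free chlorine required for 1.26 ppm HOCl: 1.26 / 0.4314 = 2.921 ppm.
FC to add: 2.921 − 0.1 = 2.821 mg/L as Cl₂.
Cl₂ equivalent: 2.821 mg/L × 484,480 L = 1367 g.
Product at 89.4% available Cl: 1367 / 0.894 = 1529 g.

1.53 kg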